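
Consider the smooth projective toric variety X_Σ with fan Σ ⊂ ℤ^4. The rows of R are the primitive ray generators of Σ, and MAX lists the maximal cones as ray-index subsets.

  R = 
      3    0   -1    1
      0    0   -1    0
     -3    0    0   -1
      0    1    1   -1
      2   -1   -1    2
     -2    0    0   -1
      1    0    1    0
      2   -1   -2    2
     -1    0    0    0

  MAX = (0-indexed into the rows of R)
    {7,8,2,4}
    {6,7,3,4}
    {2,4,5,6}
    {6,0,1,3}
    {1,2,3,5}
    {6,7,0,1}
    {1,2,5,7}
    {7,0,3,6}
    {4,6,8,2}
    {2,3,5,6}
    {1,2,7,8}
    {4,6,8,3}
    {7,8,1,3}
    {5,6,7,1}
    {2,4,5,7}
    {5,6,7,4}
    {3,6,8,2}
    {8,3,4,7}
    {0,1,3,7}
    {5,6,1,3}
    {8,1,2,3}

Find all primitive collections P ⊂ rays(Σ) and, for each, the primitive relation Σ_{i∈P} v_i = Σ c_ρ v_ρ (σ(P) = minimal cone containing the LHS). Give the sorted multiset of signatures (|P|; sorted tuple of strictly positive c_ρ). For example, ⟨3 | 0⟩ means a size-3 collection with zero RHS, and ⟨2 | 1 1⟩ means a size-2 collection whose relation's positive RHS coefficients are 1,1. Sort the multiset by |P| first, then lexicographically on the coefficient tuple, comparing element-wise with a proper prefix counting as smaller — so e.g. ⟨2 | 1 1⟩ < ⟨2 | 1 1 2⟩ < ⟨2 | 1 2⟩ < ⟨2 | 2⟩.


15 collections generate NE(X_Σ); each relation:

  P={0,2}:  v_{0} + v_{2} = v_{1}  so sig = ⟨2 | 1⟩
  P={1,4}:  v_{1} + v_{4} = v_{7}  so sig = ⟨2 | 1⟩
  P={5,8}:  v_{5} + v_{8} = v_{2}  so sig = ⟨2 | 1⟩
  P={0,8}:  v_{0} + v_{8} = v_{3} + v_{7}  so sig = ⟨2 | 1 1⟩
  P={0,4}:  v_{0} + v_{4} = v_{3} + v_{6} + 2·v_{7}  so sig = ⟨2 | 1 1 2⟩
  P={0,5}:  v_{0} + v_{5} = 2·v_{1} + v_{6}  so sig = ⟨2 | 1 2⟩
  P={1,6,8}:  v_{1} + v_{6} + v_{8} = 0  so sig = ⟨3 | 0⟩
  P={3,4,5}:  v_{3} + v_{4} + v_{5} = 0  so sig = ⟨3 | 0⟩
  P={1,2,6}:  v_{1} + v_{2} + v_{6} = v_{5}  so sig = ⟨3 | 1⟩
  P={2,3,4}:  v_{2} + v_{3} + v_{4} = v_{8}  so sig = ⟨3 | 1⟩
  P={3,5,7}:  v_{3} + v_{5} + v_{7} = v_{1}  so sig = ⟨3 | 1⟩
  P={6,7,8}:  v_{6} + v_{7} + v_{8} = v_{4}  so sig = ⟨3 | 1⟩
  P={2,3,7}:  v_{2} + v_{3} + v_{7} = v_{1} + v_{8}  so sig = ⟨3 | 1 1⟩
  P={2,6,7}:  v_{2} + v_{6} + v_{7} = v_{4} + v_{5}  so sig = ⟨3 | 1 1⟩
  P={1,3,6,7}:  v_{1} + v_{3} + v_{6} + v_{7} = v_{0}  so sig = ⟨4 | 1⟩

Hence PRS(X_Σ) =
    |P|=2: 6 collections, coeffs (1), (1), (1), (1,1), (1,1,2), (1,2)
    |P|=3: 8 collections, coeffs (), (), (1), (1), (1), (1), (1,1), (1,1)
    |P|=4: 1 collection, coeffs (1)


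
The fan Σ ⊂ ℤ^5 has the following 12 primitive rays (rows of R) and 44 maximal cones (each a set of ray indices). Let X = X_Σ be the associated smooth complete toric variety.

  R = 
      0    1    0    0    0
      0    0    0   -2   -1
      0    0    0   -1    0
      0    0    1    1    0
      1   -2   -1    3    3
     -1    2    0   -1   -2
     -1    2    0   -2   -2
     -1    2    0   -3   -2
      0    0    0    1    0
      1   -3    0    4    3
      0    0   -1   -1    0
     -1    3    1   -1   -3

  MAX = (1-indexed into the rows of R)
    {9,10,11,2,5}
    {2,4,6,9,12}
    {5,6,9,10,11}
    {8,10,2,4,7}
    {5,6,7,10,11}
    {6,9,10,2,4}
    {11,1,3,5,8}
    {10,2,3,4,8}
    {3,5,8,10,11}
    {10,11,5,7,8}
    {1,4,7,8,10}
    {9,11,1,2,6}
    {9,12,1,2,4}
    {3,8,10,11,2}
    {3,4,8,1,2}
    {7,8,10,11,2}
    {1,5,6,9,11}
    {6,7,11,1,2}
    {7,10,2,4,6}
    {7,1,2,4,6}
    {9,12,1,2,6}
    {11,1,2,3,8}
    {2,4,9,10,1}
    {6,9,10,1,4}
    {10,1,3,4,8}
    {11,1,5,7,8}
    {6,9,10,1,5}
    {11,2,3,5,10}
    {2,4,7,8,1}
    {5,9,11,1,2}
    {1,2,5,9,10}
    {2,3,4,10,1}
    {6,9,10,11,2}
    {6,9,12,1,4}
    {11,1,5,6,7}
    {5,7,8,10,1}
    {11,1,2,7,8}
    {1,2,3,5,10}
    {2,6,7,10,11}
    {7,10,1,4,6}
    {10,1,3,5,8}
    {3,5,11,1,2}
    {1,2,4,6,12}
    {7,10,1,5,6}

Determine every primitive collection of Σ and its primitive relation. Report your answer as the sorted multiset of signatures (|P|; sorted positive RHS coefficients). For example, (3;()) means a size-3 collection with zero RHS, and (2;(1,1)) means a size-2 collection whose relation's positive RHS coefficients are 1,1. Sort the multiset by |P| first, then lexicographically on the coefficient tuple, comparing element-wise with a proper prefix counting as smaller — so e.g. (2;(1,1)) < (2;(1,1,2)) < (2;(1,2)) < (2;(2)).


Minimal non-faces — 22 found among 12 rays, 44 max cones:

  • {3,9}:  v_{3} + v_{9} = 0 ; sig = (2;())
  • {4,11}:  v_{4} + v_{11} = 0 ; sig = (2;())
  • {3,6}:  v_{3} + v_{6} = v_{7} ; sig = (2;(1))
  • {3,7}:  v_{3} + v_{7} = v_{8} ; sig = (2;(1))
  • {7,9}:  v_{7} + v_{9} = v_{6} ; sig = (2;(1))
  • {8,9}:  v_{8} + v_{9} = v_{7} ; sig = (2;(1))
  • {4,5}:  v_{4} + v_{5} = v_{1} + v_{10} ; sig = (2;(1,1))
  • {3,12}:  v_{3} + v_{12} = v_{1} + v_{2} + v_{4} + v_{6} ; sig = (2;(1,1,1,1))
  • {11,12}:  v_{11} + v_{12} = v_{1} + v_{2} + v_{6} + v_{9} ; sig = (2;(1,1,1,1))
  • {8,12}:  v_{8} + v_{12} = v_{1} + v_{2} + v_{4} + v_{6} + v_{7} ; sig = (2;(1,1,1,1,1))
  • {7,12}:  v_{7} + v_{12} = v_{1} + v_{2} + v_{4} + 2·v_{6} ; sig = (2;(1,1,1,2))
  • {5,12}:  v_{5} + v_{12} = v_{1} + 2·v_{9} ; sig = (2;(1,2))
  • {10,12}:  v_{10} + v_{12} = v_{4} + 2·v_{9} ; sig = (2;(1,2))
  • {6,8}:  v_{6} + v_{8} = 2·v_{7} ; sig = (2;(2))
  • {1,10,11}:  v_{1} + v_{10} + v_{11} = v_{5} ; sig = (3;(1))
  • {2,5,7}:  v_{2} + v_{5} + v_{7} = v_{11} ; sig = (3;(1))
  • {2,5,6}:  v_{2} + v_{5} + v_{6} = v_{9} + v_{11} ; sig = (3;(1,1))
  • {2,5,8}:  v_{2} + v_{5} + v_{8} = v_{3} + v_{11} ; sig = (3;(1,1))
  • {1,2,7,10}:  v_{1} + v_{2} + v_{7} + v_{10} = 0 ; sig = (4;())
  • {1,2,6,10}:  v_{1} + v_{2} + v_{6} + v_{10} = v_{9} ; sig = (4;(1))
  • {1,2,8,10}:  v_{1} + v_{2} + v_{8} + v_{10} = v_{3} ; sig = (4;(1))
  • {1,2,4,6,9}:  v_{1} + v_{2} + v_{4} + v_{6} + v_{9} = v_{12} ; sig = (5;(1))

Hence PRS(X_Σ) =
    (2;())
    (2;())
    (2;(1))
    (2;(1))
    (2;(1))
    (2;(1))
    (2;(1,1))
    (2;(1,1,1,1))
    (2;(1,1,1,1))
    (2;(1,1,1,1,1))
    (2;(1,1,1,2))
    (2;(1,2))
    (2;(1,2))
    (2;(2))
    (3;(1))
    (3;(1))
    (3;(1,1))
    (3;(1,1))
    (4;())
    (4;(1))
    (4;(1))
    (5;(1))


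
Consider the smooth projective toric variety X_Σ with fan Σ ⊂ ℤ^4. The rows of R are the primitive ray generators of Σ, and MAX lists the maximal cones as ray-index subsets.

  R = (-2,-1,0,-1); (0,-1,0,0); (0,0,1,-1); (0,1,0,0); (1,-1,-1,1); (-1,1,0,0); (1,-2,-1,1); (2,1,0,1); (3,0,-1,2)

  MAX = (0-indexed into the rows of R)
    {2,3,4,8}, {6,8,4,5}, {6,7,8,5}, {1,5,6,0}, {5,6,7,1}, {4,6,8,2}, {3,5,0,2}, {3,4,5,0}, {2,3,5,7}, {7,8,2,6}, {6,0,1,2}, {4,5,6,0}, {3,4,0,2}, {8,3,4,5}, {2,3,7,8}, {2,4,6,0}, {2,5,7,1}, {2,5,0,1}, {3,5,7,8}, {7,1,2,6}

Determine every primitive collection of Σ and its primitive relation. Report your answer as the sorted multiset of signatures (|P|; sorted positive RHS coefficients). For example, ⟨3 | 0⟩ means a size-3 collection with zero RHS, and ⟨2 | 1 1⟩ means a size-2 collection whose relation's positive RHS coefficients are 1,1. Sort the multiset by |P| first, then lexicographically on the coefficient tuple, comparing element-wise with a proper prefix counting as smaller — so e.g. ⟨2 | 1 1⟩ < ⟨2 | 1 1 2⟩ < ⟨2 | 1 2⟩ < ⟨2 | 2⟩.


Δ(Σ) — 9 vertices, 10 min non-faces:

  P={0,7}:  v_{0} + v_{7} = 0  ⇒ sig = ⟨2 | 0⟩
  P={1,3}:  v_{1} + v_{3} = 0  ⇒ sig = ⟨2 | 0⟩
  P={0,8}:  v_{0} + v_{8} = v_{4}  ⇒ sig = ⟨2 | 1⟩
  P={1,4}:  v_{1} + v_{4} = v_{6}  ⇒ sig = ⟨2 | 1⟩
  P={3,6}:  v_{3} + v_{6} = v_{4}  ⇒ sig = ⟨2 | 1⟩
  P={4,7}:  v_{4} + v_{7} = v_{8}  ⇒ sig = ⟨2 | 1⟩
  P={1,8}:  v_{1} + v_{8} = v_{6} + v_{7}  ⇒ sig = ⟨2 | 1 1⟩
  P={2,4,5}:  v_{2} + v_{4} + v_{5} = 0  ⇒ sig = ⟨3 | 0⟩
  P={2,5,6}:  v_{2} + v_{5} + v_{6} = v_{1}  ⇒ sig = ⟨3 | 1⟩
  P={2,5,8}:  v_{2} + v_{5} + v_{8} = v_{7}  ⇒ sig = ⟨3 | 1⟩

Signatures (|P|; sorted positive RHS coefficients), sorted:
    |P|=2: 7 collections, coeffs (), (), (1), (1), (1), (1), (1,1)
    |P|=3: 3 collections, coeffs (), (1), (1)


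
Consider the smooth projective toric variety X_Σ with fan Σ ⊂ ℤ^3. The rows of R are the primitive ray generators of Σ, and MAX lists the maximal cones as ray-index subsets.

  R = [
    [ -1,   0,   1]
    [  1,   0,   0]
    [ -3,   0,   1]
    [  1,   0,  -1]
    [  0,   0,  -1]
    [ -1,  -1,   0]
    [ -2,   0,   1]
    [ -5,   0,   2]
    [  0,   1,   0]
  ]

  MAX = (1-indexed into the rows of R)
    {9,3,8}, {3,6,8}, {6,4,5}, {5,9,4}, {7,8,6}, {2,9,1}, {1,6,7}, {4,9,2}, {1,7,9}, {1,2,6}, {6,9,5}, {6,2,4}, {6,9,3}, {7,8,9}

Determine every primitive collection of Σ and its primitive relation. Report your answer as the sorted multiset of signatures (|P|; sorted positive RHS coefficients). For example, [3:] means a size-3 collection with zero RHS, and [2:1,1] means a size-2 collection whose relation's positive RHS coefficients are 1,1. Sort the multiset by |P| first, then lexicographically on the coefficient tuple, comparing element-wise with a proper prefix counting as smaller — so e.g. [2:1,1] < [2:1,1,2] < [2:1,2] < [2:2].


The 20 primitive collections of Σ (r=9, n=3):

  {1,4}:  v_{1} + v_{4} = 0 ; sig = [2:]
  {2,3}:  v_{2} + v_{3} = v_{7} ; sig = [2:1]
  {2,5}:  v_{2} + v_{5} = v_{4} ; sig = [2:1]
  {2,7}:  v_{2} + v_{7} = v_{1} ; sig = [2:1]
  {3,7}:  v_{3} + v_{7} = v_{8} ; sig = [2:1]
  {1,5}:  v_{1} + v_{5} = v_{6} + v_{9} ; sig = [2:1,1]
  {4,7}:  v_{4} + v_{7} = v_{6} + v_{9} ; sig = [2:1,1]
  {4,8}:  v_{4} + v_{8} = v_{3} + v_{6} + v_{9} ; sig = [2:1,1,1]
  {5,8}:  v_{5} + v_{8} = v_{3} + 2·v_{6} + 2·v_{9} ; sig = [2:1,2,2]
  {1,3}:  v_{1} + v_{3} = 2·v_{7} ; sig = [2:2]
  {2,8}:  v_{2} + v_{8} = 2·v_{7} ; sig = [2:2]
  {3,4}:  v_{3} + v_{4} = 2·v_{6} + 2·v_{9} ; sig = [2:2,2]
  {5,7}:  v_{5} + v_{7} = 2·v_{6} + 2·v_{9} ; sig = [2:2,2]
  {1,8}:  v_{1} + v_{8} = 3·v_{7} ; sig = [2:3]
  {3,5}:  v_{3} + v_{5} = 3·v_{6} + 3·v_{9} ; sig = [2:3,3]
  {2,6,9}:  v_{2} + v_{6} + v_{9} = 0 ; sig = [3:]
  {1,6,9}:  v_{1} + v_{6} + v_{9} = v_{7} ; sig = [3:1]
  {4,6,9}:  v_{4} + v_{6} + v_{9} = v_{5} ; sig = [3:1]
  {6,7,9}:  v_{6} + v_{7} + v_{9} = v_{3} ; sig = [3:1]
  {6,8,9}:  v_{6} + v_{8} + v_{9} = 2·v_{3} ; sig = [3:2]

Hence PRS(X_Σ) =
    |P|=2: 15 collections, coeffs (), (1), (1), (1), (1), (1,1), (1,1), (1,1,1), (1,2,2), (2), (2), (2,2), (2,2), (3), (3,3)
    |P|=3: 5 collections, coeffs (), (1), (1), (1), (2)


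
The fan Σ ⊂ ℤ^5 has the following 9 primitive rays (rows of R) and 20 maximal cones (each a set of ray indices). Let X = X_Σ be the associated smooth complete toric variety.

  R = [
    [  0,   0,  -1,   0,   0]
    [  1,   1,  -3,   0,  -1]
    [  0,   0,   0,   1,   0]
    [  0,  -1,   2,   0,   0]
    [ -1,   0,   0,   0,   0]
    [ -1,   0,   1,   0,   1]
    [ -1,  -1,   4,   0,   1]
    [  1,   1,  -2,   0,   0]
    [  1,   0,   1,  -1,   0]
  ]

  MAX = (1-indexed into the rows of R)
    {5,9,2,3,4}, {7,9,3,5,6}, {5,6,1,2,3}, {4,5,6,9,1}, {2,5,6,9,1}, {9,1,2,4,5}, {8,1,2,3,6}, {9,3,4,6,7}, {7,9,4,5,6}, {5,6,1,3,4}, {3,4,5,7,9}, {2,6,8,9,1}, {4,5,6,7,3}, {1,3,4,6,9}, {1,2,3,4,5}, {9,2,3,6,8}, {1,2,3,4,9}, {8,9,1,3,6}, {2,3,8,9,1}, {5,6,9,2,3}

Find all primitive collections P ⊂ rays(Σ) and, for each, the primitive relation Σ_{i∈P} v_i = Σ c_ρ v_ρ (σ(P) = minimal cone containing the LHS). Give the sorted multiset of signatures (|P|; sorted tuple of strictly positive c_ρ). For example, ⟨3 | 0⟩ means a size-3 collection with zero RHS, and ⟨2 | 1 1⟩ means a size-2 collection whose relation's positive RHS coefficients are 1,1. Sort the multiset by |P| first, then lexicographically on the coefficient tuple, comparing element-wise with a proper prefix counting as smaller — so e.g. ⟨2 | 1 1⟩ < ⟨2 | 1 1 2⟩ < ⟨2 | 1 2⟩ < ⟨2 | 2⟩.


Minimal non-faces — 9 found among 9 rays, 20 max cones:

  P = {1,7}:  v_{1} + v_{7} = v_{4} + v_{6}  →  sig = ⟨2 | 1 1⟩
  P = {5,8}:  v_{5} + v_{8} = v_{2} + v_{6}  →  sig = ⟨2 | 1 1⟩
  P = {2,7}:  v_{2} + v_{7} = v_{3} + v_{5} + v_{9}  →  sig = ⟨2 | 1 1 1⟩
  P = {4,8}:  v_{4} + v_{8} = v_{1} + v_{3} + v_{9}  →  sig = ⟨2 | 1 1 1⟩
  P = {7,8}:  v_{7} + v_{8} = v_{3} + v_{6} + v_{9}  →  sig = ⟨2 | 1 1 1⟩
  P = {2,4,6}:  v_{2} + v_{4} + v_{6} = 0  →  sig = ⟨3 | 0⟩
  P = {1,3,5,9}:  v_{1} + v_{3} + v_{5} + v_{9} = 0  →  sig = ⟨4 | 0⟩
  P = {1,2,3,6,9}:  v_{1} + v_{2} + v_{3} + v_{6} + v_{9} = v_{8}  →  sig = ⟨5 | 1⟩
  P = {3,4,5,6,9}:  v_{3} + v_{4} + v_{5} + v_{6} + v_{9} = v_{7}  →  sig = ⟨5 | 1⟩

so the primitive-relation signature multiset is
[⟨2 | 1 1⟩, ⟨2 | 1 1⟩, ⟨2 | 1 1 1⟩, ⟨2 | 1 1 1⟩, ⟨2 | 1 1 1⟩, ⟨3 | 0⟩, ⟨4 | 0⟩, ⟨5 | 1⟩, ⟨5 | 1⟩]


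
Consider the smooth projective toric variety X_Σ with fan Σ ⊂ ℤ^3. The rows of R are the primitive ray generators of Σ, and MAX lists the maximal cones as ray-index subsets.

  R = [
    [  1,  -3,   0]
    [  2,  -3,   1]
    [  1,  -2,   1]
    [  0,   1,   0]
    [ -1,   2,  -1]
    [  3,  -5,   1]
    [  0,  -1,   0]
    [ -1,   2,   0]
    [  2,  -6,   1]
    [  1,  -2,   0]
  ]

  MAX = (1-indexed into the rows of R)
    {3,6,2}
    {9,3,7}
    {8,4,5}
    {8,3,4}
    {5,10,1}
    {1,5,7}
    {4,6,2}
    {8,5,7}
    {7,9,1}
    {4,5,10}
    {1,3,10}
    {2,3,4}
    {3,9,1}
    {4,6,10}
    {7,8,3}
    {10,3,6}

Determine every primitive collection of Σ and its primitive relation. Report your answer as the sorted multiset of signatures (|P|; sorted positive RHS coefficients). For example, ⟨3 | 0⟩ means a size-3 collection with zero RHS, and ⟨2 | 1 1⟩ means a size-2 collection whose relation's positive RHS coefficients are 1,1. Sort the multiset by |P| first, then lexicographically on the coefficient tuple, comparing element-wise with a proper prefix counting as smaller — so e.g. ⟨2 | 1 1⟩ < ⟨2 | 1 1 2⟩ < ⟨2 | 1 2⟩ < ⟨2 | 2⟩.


The 24 primitive collections of Σ (r=10, n=3):

  P={3,5}:  v_{3} + v_{5} = 0 — sig = ⟨2 | 0⟩
  P={4,7}:  v_{4} + v_{7} = 0 — sig = ⟨2 | 0⟩
  P={8,10}:  v_{8} + v_{10} = 0 — sig = ⟨2 | 0⟩
  P={1,4}:  v_{1} + v_{4} = v_{10} — sig = ⟨2 | 1⟩
  P={1,8}:  v_{1} + v_{8} = v_{7} — sig = ⟨2 | 1⟩
  P={2,10}:  v_{2} + v_{10} = v_{6} — sig = ⟨2 | 1⟩
  P={6,8}:  v_{6} + v_{8} = v_{2} — sig = ⟨2 | 1⟩
  P={7,10}:  v_{7} + v_{10} = v_{1} — sig = ⟨2 | 1⟩
  P={2,5}:  v_{2} + v_{5} = v_{4} + v_{10} — sig = ⟨2 | 1 1⟩
  P={2,7}:  v_{2} + v_{7} = v_{3} + v_{10} — sig = ⟨2 | 1 1⟩
  P={2,8}:  v_{2} + v_{8} = v_{3} + v_{4} — sig = ⟨2 | 1 1⟩
  P={4,9}:  v_{4} + v_{9} = v_{1} + v_{3} — sig = ⟨2 | 1 1⟩
  P={5,9}:  v_{5} + v_{9} = v_{1} + v_{7} — sig = ⟨2 | 1 1⟩
  P={2,9}:  v_{2} + v_{9} = v_{1} + 2·v_{3} + v_{10} — sig = ⟨2 | 1 1 2⟩
  P={1,2}:  v_{1} + v_{2} = v_{3} + 2·v_{10} — sig = ⟨2 | 1 2⟩
  P={5,6}:  v_{5} + v_{6} = v_{4} + 2·v_{10} — sig = ⟨2 | 1 2⟩
  P={6,7}:  v_{6} + v_{7} = v_{3} + 2·v_{10} — sig = ⟨2 | 1 2⟩
  P={8,9}:  v_{8} + v_{9} = v_{3} + 2·v_{7} — sig = ⟨2 | 1 2⟩
  P={9,10}:  v_{9} + v_{10} = 2·v_{1} + v_{3} — sig = ⟨2 | 1 2⟩
  P={6,9}:  v_{6} + v_{9} = v_{1} + 2·v_{3} + 2·v_{10} — sig = ⟨2 | 1 2 2⟩
  P={1,6}:  v_{1} + v_{6} = v_{3} + 3·v_{10} — sig = ⟨2 | 1 3⟩
  P={1,3,7}:  v_{1} + v_{3} + v_{7} = v_{9} — sig = ⟨3 | 1⟩
  P={3,4,10}:  v_{3} + v_{4} + v_{10} = v_{2} — sig = ⟨3 | 1⟩
  P={3,4,6}:  v_{3} + v_{4} + v_{6} = 2·v_{2} — sig = ⟨3 | 2⟩

Sorted signature multiset PRS(X):
    |P|=2: 21 collections, coeffs (), (), (), (1), (1), (1), (1), (1), (1,1), (1,1), (1,1), (1,1), (1,1), (1,1,2), (1,2), (1,2), (1,2), (1,2), (1,2), (1,2,2), (1,3)
    |P|=3: 3 collections, coeffs (1), (1), (2)


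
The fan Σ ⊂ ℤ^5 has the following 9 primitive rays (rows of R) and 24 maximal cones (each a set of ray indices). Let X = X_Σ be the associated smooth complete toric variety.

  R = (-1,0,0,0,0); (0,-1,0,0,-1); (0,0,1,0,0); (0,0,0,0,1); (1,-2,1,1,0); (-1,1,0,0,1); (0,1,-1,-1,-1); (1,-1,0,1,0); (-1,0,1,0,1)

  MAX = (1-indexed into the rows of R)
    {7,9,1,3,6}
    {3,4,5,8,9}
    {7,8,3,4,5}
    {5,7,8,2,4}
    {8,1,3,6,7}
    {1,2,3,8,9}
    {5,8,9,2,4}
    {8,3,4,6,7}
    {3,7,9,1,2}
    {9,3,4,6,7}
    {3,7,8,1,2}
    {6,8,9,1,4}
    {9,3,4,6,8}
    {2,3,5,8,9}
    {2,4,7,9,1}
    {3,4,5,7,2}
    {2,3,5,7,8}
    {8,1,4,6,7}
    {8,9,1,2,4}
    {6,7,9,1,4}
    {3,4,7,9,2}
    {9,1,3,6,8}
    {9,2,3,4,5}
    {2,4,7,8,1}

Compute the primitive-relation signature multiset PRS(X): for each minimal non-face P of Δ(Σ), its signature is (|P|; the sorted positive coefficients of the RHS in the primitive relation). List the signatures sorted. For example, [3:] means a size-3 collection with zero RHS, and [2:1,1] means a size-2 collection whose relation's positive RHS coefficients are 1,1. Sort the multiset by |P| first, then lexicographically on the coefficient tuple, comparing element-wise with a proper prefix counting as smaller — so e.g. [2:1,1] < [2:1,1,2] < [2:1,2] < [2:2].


7 minimal non-faces of Δ(Σ) (on 9 rays):

  • {2,6}:  v_{2} + v_{6} = v_{1} — sig = [2:1]
  • {5,6}:  v_{5} + v_{6} = v_{8} + v_{9} — sig = [2:1,1]
  • {1,5}:  v_{1} + v_{5} = v_{2} + v_{8} + v_{9} — sig = [2:1,1,1]
  • {7,8,9}:  v_{7} + v_{8} + v_{9} = 0 — sig = [3:]
  • {1,3,4}:  v_{1} + v_{3} + v_{4} = v_{9} — sig = [3:1]
  • {5,7,9}:  v_{5} + v_{7} + v_{9} = v_{2} + v_{3} + v_{4} — sig = [3:1,1,1]
  • {2,3,4,8}:  v_{2} + v_{3} + v_{4} + v_{8} = v_{5} — sig = [4:1]

so the primitive-relation signature multiset is
    [2:1]
    [2:1,1]
    [2:1,1,1]
    [3:]
    [3:1]
    [3:1,1,1]
    [4:1]


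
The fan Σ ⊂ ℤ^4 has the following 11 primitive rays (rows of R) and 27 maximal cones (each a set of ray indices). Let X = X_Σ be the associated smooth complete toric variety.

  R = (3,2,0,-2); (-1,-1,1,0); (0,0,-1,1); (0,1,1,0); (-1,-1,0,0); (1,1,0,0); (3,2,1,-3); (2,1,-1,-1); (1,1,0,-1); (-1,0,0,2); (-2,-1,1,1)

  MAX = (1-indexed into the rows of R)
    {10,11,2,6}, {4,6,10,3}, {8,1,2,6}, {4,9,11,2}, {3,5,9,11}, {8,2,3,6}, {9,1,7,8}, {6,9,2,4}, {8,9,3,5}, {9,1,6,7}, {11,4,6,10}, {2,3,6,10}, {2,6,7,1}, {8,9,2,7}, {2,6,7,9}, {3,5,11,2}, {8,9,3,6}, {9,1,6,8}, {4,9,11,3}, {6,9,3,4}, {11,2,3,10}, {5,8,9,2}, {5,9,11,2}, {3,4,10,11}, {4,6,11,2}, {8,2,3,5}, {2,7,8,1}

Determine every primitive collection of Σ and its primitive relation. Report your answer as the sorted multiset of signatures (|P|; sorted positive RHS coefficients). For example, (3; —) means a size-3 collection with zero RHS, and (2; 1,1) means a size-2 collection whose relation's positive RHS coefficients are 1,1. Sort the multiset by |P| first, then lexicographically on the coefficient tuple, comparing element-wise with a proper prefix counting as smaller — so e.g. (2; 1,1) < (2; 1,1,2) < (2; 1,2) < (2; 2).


Minimal non-faces — 25 found among 11 rays, 27 max cones:

  P = {5,6}:  v_{5} + v_{6} = 0 ; sig = (2; —)
  P = {8,11}:  v_{8} + v_{11} = 0 ; sig = (2; —)
  P = {3,7}:  v_{3} + v_{7} = v_{1} ; sig = (2; 1)
  P = {1,3}:  v_{1} + v_{3} = v_{6} + v_{8} ; sig = (2; 1,1)
  P = {4,5}:  v_{4} + v_{5} = v_{9} + v_{11} ; sig = (2; 1,1)
  P = {4,8}:  v_{4} + v_{8} = v_{6} + v_{9} ; sig = (2; 1,1)
  P = {5,10}:  v_{5} + v_{10} = v_{3} + v_{11} ; sig = (2; 1,1)
  P = {8,10}:  v_{8} + v_{10} = v_{3} + v_{6} ; sig = (2; 1,1)
  P = {9,10}:  v_{9} + v_{10} = v_{3} + v_{4} ; sig = (2; 1,1)
  P = {1,5}:  v_{1} + v_{5} = v_{2} + v_{8} + v_{9} ; sig = (2; 1,1,1)
  P = {1,11}:  v_{1} + v_{11} = v_{2} + v_{6} + v_{9} ; sig = (2; 1,1,1)
  P = {7,10}:  v_{7} + v_{10} = v_{2} + 2·v_{6} + v_{9} ; sig = (2; 1,1,2)
  P = {1,4}:  v_{1} + v_{4} = v_{2} + 2·v_{6} + 2·v_{9} ; sig = (2; 1,2,2)
  P = {5,7}:  v_{5} + v_{7} = 2·v_{2} + v_{8} + 2·v_{9} ; sig = (2; 1,2,2)
  P = {7,11}:  v_{7} + v_{11} = 2·v_{2} + v_{6} + 2·v_{9} ; sig = (2; 1,2,2)
  P = {1,10}:  v_{1} + v_{10} = 2·v_{6} ; sig = (2; 2)
  P = {4,7}:  v_{4} + v_{7} = 2·v_{2} + 2·v_{6} + 3·v_{9} ; sig = (2; 2,2,3)
  P = {2,3,9}:  v_{2} + v_{3} + v_{9} = 0 ; sig = (3; —)
  P = {1,2,9}:  v_{1} + v_{2} + v_{9} = v_{7} ; sig = (3; 1)
  P = {3,6,11}:  v_{3} + v_{6} + v_{11} = v_{10} ; sig = (3; 1)
  P = {6,9,11}:  v_{6} + v_{9} + v_{11} = v_{4} ; sig = (3; 1)
  P = {2,3,4}:  v_{2} + v_{3} + v_{4} = v_{6} + v_{11} ; sig = (3; 1,1)
  P = {6,7,8}:  v_{6} + v_{7} + v_{8} = 2·v_{1} ; sig = (3; 2)
  P = {2,4,10}:  v_{2} + v_{4} + v_{10} = 2·v_{6} + 2·v_{11} ; sig = (3; 2,2)
  P = {2,6,8,9}:  v_{2} + v_{6} + v_{8} + v_{9} = v_{1} ; sig = (4; 1)

so the primitive-relation signature multiset is
    (2; —)
    (2; —)
    (2; 1)
    (2; 1,1)
    (2; 1,1)
    (2; 1,1)
    (2; 1,1)
    (2; 1,1)
    (2; 1,1)
    (2; 1,1,1)
    (2; 1,1,1)
    (2; 1,1,2)
    (2; 1,2,2)
    (2; 1,2,2)
    (2; 1,2,2)
    (2; 2)
    (2; 2,2,3)
    (3; —)
    (3; 1)
    (3; 1)
    (3; 1)
    (3; 1,1)
    (3; 2)
    (3; 2,2)
    (4; 1)


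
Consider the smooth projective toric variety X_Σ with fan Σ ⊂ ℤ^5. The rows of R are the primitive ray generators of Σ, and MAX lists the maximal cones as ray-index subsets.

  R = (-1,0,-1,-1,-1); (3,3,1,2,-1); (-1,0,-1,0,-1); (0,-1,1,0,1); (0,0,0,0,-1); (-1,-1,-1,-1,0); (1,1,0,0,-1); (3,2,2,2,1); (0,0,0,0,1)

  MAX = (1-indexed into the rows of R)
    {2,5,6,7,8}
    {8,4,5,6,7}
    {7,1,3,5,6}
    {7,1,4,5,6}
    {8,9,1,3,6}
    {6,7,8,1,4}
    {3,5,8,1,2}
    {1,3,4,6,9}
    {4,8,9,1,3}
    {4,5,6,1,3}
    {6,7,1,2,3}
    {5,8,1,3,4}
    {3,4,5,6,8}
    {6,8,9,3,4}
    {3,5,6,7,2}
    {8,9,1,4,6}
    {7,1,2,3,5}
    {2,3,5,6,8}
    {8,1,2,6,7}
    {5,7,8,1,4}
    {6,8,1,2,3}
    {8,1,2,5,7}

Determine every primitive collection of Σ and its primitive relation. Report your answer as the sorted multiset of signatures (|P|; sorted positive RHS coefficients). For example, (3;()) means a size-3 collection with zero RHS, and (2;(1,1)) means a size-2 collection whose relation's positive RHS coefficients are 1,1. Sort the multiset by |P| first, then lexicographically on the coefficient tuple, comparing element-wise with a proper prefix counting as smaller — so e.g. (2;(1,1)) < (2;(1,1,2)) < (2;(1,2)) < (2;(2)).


Primitive collections (9):

  P = {5,9}:  v_{5} + v_{9} = 0  ⇒ sig = (2;())
  P = {2,4}:  v_{2} + v_{4} = v_{5} + v_{8}  ⇒ sig = (2;(1,1))
  P = {7,9}:  v_{7} + v_{9} = v_{1} + v_{6} + v_{8}  ⇒ sig = (2;(1,1,1))
  P = {2,9}:  v_{2} + v_{9} = v_{1} + v_{3} + v_{6} + 2·v_{8}  ⇒ sig = (2;(1,1,1,2))
  P = {3,4,7}:  v_{3} + v_{4} + v_{7} = v_{5}  ⇒ sig = (3;(1))
  P = {3,7,8}:  v_{3} + v_{7} + v_{8} = v_{2}  ⇒ sig = (3;(1))
  P = {1,5,6,8}:  v_{1} + v_{5} + v_{6} + v_{8} = v_{7}  ⇒ sig = (4;(1))
  P = {1,2,5,6}:  v_{1} + v_{2} + v_{5} + v_{6} = v_{3} + 2·v_{7}  ⇒ sig = (4;(1,2))
  P = {1,3,4,6,8}:  v_{1} + v_{3} + v_{4} + v_{6} + v_{8} = 0  ⇒ sig = (5;())

Sorted signature multiset PRS(X):
{ (2;()),  (2;(1,1)),  (2;(1,1,1)),  (2;(1,1,1,2)),  (3;(1)) ×2,  (4;(1)),  (4;(1,2)),  (5;()) }


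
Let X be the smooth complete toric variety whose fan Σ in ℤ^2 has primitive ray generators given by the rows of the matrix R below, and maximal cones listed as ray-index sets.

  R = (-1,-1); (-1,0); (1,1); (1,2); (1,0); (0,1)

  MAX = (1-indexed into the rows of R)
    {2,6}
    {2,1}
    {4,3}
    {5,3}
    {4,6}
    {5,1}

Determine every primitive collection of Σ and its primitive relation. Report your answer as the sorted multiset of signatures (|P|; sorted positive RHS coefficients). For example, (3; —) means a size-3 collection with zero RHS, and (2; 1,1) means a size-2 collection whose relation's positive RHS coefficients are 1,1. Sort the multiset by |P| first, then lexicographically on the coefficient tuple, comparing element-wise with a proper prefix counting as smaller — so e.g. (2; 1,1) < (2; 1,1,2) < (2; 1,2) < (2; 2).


9 minimal non-faces of Δ(Σ) (on 6 rays):

  • {1,3}:  v_{1} + v_{3} = 0 — sig = (2; —)
  • {2,5}:  v_{2} + v_{5} = 0 — sig = (2; —)
  • {1,4}:  v_{1} + v_{4} = v_{6} — sig = (2; 1)
  • {1,6}:  v_{1} + v_{6} = v_{2} — sig = (2; 1)
  • {2,3}:  v_{2} + v_{3} = v_{6} — sig = (2; 1)
  • {3,6}:  v_{3} + v_{6} = v_{4} — sig = (2; 1)
  • {5,6}:  v_{5} + v_{6} = v_{3} — sig = (2; 1)
  • {2,4}:  v_{2} + v_{4} = 2·v_{6} — sig = (2; 2)
  • {4,5}:  v_{4} + v_{5} = 2·v_{3} — sig = (2; 2)

so the primitive-relation signature multiset is
{ (2; —) ×2,  (2; 1) ×5,  (2; 2) ×2 }


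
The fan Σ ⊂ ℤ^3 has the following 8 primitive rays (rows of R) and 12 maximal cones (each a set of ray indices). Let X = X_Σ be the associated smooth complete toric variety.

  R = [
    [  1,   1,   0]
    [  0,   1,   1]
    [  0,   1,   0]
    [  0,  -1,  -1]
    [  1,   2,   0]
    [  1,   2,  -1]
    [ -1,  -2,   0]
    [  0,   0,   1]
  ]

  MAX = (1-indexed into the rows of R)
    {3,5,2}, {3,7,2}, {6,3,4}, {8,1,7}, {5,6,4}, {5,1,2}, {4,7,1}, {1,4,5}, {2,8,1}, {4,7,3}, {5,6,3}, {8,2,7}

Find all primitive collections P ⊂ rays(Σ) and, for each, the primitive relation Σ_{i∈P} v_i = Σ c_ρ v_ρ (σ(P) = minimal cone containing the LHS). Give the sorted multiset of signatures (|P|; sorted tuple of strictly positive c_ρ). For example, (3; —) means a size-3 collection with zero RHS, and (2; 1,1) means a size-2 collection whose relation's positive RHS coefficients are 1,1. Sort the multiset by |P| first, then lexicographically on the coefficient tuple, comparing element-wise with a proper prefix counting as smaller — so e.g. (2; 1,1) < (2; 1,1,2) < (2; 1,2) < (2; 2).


Δ(Σ) — 8 vertices, 12 min non-faces:

  • {2,4}:  v_{2} + v_{4} = 0  →  sig = (2; —)
  • {5,7}:  v_{5} + v_{7} = 0  →  sig = (2; —)
  • {1,3}:  v_{1} + v_{3} = v_{5}  →  sig = (2; 1)
  • {3,8}:  v_{3} + v_{8} = v_{2}  →  sig = (2; 1)
  • {6,8}:  v_{6} + v_{8} = v_{5}  →  sig = (2; 1)
  • {2,6}:  v_{2} + v_{6} = v_{3} + v_{5}  →  sig = (2; 1,1)
  • {4,8}:  v_{4} + v_{8} = v_{1} + v_{7}  →  sig = (2; 1,1)
  • {5,8}:  v_{5} + v_{8} = v_{1} + v_{2}  →  sig = (2; 1,1)
  • {6,7}:  v_{6} + v_{7} = v_{3} + v_{4}  →  sig = (2; 1,1)
  • {1,6}:  v_{1} + v_{6} = v_{4} + 2·v_{5}  →  sig = (2; 1,2)
  • {1,2,7}:  v_{1} + v_{2} + v_{7} = v_{8}  →  sig = (3; 1)
  • {3,4,5}:  v_{3} + v_{4} + v_{5} = v_{6}  →  sig = (3; 1)

Signatures (|P|; sorted positive RHS coefficients), sorted:
    |P|=2: 10 collections, coeffs (), (), (1), (1), (1), (1,1), (1,1), (1,1), (1,1), (1,2)
    |P|=3: 2 collections, coeffs (1), (1)


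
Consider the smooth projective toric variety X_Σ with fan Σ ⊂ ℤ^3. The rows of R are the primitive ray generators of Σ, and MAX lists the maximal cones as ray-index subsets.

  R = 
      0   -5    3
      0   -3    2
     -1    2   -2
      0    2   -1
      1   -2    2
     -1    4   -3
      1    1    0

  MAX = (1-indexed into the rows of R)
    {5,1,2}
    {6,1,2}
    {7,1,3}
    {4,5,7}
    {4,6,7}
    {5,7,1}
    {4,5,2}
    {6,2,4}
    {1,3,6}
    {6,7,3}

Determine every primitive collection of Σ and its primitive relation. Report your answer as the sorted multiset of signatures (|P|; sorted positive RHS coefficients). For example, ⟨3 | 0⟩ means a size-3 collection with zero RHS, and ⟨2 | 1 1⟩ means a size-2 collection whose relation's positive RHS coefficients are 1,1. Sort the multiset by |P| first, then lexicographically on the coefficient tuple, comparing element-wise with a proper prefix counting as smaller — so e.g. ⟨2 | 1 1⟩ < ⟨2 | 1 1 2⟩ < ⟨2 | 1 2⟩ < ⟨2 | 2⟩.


7 minimal non-faces of Δ(Σ) (on 7 rays):

  • {3,5}:  v_{3} + v_{5} = 0  ⟹  sig = ⟨2 | 0⟩
  • {1,4}:  v_{1} + v_{4} = v_{2}  ⟹  sig = ⟨2 | 1⟩
  • {2,7}:  v_{2} + v_{7} = v_{5}  ⟹  sig = ⟨2 | 1⟩
  • {3,4}:  v_{3} + v_{4} = v_{6}  ⟹  sig = ⟨2 | 1⟩
  • {5,6}:  v_{5} + v_{6} = v_{4}  ⟹  sig = ⟨2 | 1⟩
  • {2,3}:  v_{2} + v_{3} = v_{1} + v_{6}  ⟹  sig = ⟨2 | 1 1⟩
  • {1,6,7}:  v_{1} + v_{6} + v_{7} = 0  ⟹  sig = ⟨3 | 0⟩

so the primitive-relation signature multiset is
    ⟨2 | 0⟩
    ⟨2 | 1⟩
    ⟨2 | 1⟩
    ⟨2 | 1⟩
    ⟨2 | 1⟩
    ⟨2 | 1 1⟩
    ⟨3 | 0⟩


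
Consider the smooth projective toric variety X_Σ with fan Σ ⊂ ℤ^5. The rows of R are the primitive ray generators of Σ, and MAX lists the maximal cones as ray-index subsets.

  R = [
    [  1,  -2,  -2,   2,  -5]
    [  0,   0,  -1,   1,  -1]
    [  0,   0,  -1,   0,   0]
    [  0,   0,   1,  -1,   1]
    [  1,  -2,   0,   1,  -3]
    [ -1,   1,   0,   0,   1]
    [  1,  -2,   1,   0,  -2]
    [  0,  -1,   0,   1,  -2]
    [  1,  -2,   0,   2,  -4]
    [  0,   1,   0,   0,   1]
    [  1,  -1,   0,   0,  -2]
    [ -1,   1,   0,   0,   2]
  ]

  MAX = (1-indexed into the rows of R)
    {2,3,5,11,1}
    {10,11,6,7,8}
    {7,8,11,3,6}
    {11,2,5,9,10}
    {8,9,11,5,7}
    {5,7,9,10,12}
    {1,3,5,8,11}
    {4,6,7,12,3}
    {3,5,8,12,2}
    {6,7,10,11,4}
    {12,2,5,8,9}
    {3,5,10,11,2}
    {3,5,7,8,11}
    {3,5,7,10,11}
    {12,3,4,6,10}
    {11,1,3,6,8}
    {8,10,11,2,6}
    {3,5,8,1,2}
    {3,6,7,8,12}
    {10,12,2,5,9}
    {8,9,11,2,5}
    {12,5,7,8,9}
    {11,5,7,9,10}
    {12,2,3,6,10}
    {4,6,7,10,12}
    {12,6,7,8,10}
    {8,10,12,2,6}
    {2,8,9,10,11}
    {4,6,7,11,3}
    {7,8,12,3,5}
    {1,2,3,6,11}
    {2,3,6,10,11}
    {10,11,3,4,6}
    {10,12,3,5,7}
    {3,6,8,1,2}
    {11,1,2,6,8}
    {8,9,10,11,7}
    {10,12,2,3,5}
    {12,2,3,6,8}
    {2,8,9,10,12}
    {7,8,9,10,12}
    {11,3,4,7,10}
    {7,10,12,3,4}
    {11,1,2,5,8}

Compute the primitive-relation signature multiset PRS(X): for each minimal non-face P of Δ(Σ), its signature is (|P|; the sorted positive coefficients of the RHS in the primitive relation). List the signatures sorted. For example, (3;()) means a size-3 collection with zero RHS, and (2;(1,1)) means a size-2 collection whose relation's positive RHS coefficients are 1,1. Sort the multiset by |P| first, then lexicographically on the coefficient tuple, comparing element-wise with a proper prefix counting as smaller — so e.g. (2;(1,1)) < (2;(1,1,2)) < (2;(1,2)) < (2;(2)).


18 collections generate NE(X_Σ); each relation:

  {2,4}:  v_{2} + v_{4} = 0 — sig = (2;())
  {11,12}:  v_{11} + v_{12} = 0 — sig = (2;())
  {2,7}:  v_{2} + v_{7} = v_{5} — sig = (2;(1))
  {4,5}:  v_{4} + v_{5} = v_{7} — sig = (2;(1))
  {5,6}:  v_{5} + v_{6} = v_{8} — sig = (2;(1))
  {3,9}:  v_{3} + v_{9} = v_{2} + v_{5} — sig = (2;(1,1))
  {4,8}:  v_{4} + v_{8} = v_{6} + v_{7} — sig = (2;(1,1))
  {1,4}:  v_{1} + v_{4} = v_{3} + v_{8} + v_{11} — sig = (2;(1,1,1))
  {1,12}:  v_{1} + v_{12} = v_{2} + v_{3} + v_{8} — sig = (2;(1,1,1))
  {4,9}:  v_{4} + v_{9} = v_{7} + v_{8} + v_{10} — sig = (2;(1,1,1))
  {1,7}:  v_{1} + v_{7} = v_{3} + v_{5} + v_{8} + v_{11} — sig = (2;(1,1,1,1))
  {1,9}:  v_{1} + v_{9} = 2·v_{2} + v_{5} + v_{8} + v_{11} — sig = (2;(1,1,1,2))
  {1,10}:  v_{1} + v_{10} = 2·v_{2} + v_{11} — sig = (2;(1,2))
  {6,9}:  v_{6} + v_{9} = 2·v_{8} + v_{10} — sig = (2;(1,2))
  {3,8,10}:  v_{3} + v_{8} + v_{10} = v_{2} — sig = (3;(1))
  {5,8,10}:  v_{5} + v_{8} + v_{10} = v_{9} — sig = (3;(1))
  {3,6,7,10}:  v_{3} + v_{6} + v_{7} + v_{10} = 0 — sig = (4;())
  {2,3,8,11}:  v_{2} + v_{3} + v_{8} + v_{11} = v_{1} — sig = (4;(1))

Sorted signature multiset PRS(X):
{ (2;()) ×2,  (2;(1)) ×3,  (2;(1,1)) ×2,  (2;(1,1,1)) ×3,  (2;(1,1,1,1)),  (2;(1,1,1,2)),  (2;(1,2)) ×2,  (3;(1)) ×2,  (4;()),  (4;(1)) }


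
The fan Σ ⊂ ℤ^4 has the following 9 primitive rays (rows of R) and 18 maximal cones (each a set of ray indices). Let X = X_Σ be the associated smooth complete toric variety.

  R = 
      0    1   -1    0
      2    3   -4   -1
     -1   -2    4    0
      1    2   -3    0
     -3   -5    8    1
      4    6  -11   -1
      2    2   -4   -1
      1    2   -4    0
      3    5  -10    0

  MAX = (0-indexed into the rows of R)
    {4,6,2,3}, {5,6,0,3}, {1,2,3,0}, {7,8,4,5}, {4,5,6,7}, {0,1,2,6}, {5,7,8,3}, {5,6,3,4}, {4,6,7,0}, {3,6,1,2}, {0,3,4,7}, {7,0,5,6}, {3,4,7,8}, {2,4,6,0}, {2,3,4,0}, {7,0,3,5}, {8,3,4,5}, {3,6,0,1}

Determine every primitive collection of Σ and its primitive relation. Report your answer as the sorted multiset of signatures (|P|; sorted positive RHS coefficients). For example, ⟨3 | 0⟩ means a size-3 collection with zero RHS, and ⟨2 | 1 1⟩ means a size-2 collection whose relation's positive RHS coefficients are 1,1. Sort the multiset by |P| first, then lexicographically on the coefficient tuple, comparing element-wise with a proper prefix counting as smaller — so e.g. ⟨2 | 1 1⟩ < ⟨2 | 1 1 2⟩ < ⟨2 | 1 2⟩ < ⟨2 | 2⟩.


|primitive collections| = 14. Relations:

  P = {2,7}:  v_{2} + v_{7} = 0  ⟹  sig = ⟨2 | 0⟩
  P = {1,4}:  v_{1} + v_{4} = v_{2}  ⟹  sig = ⟨2 | 1⟩
  P = {1,8}:  v_{1} + v_{8} = v_{3} + v_{5}  ⟹  sig = ⟨2 | 1 1⟩
  P = {2,5}:  v_{2} + v_{5} = v_{3} + v_{6}  ⟹  sig = ⟨2 | 1 1⟩
  P = {1,7}:  v_{1} + v_{7} = v_{0} + v_{3} + v_{6}  ⟹  sig = ⟨2 | 1 1 1⟩
  P = {2,8}:  v_{2} + v_{8} = v_{3} + v_{4} + v_{5}  ⟹  sig = ⟨2 | 1 1 1⟩
  P = {0,8}:  v_{0} + v_{8} = v_{3} + 2·v_{7}  ⟹  sig = ⟨2 | 1 2⟩
  P = {6,8}:  v_{6} + v_{8} = v_{4} + 2·v_{5}  ⟹  sig = ⟨2 | 1 2⟩
  P = {1,5}:  v_{1} + v_{5} = v_{0} + 2·v_{3} + 2·v_{6}  ⟹  sig = ⟨2 | 1 2 2⟩
  P = {0,4,5}:  v_{0} + v_{4} + v_{5} = v_{7}  ⟹  sig = ⟨3 | 1⟩
  P = {3,6,7}:  v_{3} + v_{6} + v_{7} = v_{5}  ⟹  sig = ⟨3 | 1⟩
  P = {0,3,4,6}:  v_{0} + v_{3} + v_{4} + v_{6} = 0  ⟹  sig = ⟨4 | 0⟩
  P = {0,2,3,6}:  v_{0} + v_{2} + v_{3} + v_{6} = v_{1}  ⟹  sig = ⟨4 | 1⟩
  P = {3,4,5,7}:  v_{3} + v_{4} + v_{5} + v_{7} = v_{8}  ⟹  sig = ⟨4 | 1⟩

Hence PRS(X_Σ) =
{ ⟨2 | 0⟩,  ⟨2 | 1⟩,  ⟨2 | 1 1⟩ ×2,  ⟨2 | 1 1 1⟩ ×2,  ⟨2 | 1 2⟩ ×2,  ⟨2 | 1 2 2⟩,  ⟨3 | 1⟩ ×2,  ⟨4 | 0⟩,  ⟨4 | 1⟩ ×2 }


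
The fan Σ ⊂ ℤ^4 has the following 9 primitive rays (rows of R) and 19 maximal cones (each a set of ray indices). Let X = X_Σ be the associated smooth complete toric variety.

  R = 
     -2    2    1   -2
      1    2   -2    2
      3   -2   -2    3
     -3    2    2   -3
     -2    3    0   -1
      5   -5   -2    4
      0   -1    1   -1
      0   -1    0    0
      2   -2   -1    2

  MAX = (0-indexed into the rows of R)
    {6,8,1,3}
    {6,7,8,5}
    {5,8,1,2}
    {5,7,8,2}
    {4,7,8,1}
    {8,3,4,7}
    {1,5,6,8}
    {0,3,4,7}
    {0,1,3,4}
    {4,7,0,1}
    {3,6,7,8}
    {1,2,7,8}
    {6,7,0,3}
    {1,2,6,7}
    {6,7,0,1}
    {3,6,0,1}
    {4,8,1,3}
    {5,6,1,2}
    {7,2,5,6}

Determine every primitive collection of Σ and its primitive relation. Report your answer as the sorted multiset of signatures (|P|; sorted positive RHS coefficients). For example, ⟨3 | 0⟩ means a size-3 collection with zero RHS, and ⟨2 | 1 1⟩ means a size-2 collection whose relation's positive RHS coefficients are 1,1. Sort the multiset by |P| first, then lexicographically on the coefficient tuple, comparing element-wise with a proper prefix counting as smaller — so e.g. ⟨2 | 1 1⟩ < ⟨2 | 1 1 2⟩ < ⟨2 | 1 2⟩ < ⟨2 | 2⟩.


12 collections generate NE(X_Σ); each relation:

  • {0,8}:  v_{0} + v_{8} = 0  so sig = ⟨2 | 0⟩
  • {2,3}:  v_{2} + v_{3} = 0  so sig = ⟨2 | 0⟩
  • {4,5}:  v_{4} + v_{5} = v_{2}  so sig = ⟨2 | 1⟩
  • {4,6}:  v_{4} + v_{6} = v_{0}  so sig = ⟨2 | 1⟩
  • {0,5}:  v_{0} + v_{5} = v_{2} + v_{6}  so sig = ⟨2 | 1 1⟩
  • {2,4}:  v_{2} + v_{4} = v_{1} + v_{7}  so sig = ⟨2 | 1 1⟩
  • {3,5}:  v_{3} + v_{5} = v_{6} + v_{8}  so sig = ⟨2 | 1 1⟩
  • {0,2}:  v_{0} + v_{2} = v_{1} + v_{6} + v_{7}  so sig = ⟨2 | 1 1 1⟩
  • {1,3,7}:  v_{1} + v_{3} + v_{7} = v_{4}  so sig = ⟨3 | 1⟩
  • {2,6,8}:  v_{2} + v_{6} + v_{8} = v_{5}  so sig = ⟨3 | 1⟩
  • {1,5,7}:  v_{1} + v_{5} + v_{7} = 2·v_{2}  so sig = ⟨3 | 2⟩
  • {1,6,7,8}:  v_{1} + v_{6} + v_{7} + v_{8} = v_{2}  so sig = ⟨4 | 1⟩

Sorted signature multiset PRS(X):
{ ⟨2 | 0⟩ ×2,  ⟨2 | 1⟩ ×2,  ⟨2 | 1 1⟩ ×3,  ⟨2 | 1 1 1⟩,  ⟨3 | 1⟩ ×2,  ⟨3 | 2⟩,  ⟨4 | 1⟩ }


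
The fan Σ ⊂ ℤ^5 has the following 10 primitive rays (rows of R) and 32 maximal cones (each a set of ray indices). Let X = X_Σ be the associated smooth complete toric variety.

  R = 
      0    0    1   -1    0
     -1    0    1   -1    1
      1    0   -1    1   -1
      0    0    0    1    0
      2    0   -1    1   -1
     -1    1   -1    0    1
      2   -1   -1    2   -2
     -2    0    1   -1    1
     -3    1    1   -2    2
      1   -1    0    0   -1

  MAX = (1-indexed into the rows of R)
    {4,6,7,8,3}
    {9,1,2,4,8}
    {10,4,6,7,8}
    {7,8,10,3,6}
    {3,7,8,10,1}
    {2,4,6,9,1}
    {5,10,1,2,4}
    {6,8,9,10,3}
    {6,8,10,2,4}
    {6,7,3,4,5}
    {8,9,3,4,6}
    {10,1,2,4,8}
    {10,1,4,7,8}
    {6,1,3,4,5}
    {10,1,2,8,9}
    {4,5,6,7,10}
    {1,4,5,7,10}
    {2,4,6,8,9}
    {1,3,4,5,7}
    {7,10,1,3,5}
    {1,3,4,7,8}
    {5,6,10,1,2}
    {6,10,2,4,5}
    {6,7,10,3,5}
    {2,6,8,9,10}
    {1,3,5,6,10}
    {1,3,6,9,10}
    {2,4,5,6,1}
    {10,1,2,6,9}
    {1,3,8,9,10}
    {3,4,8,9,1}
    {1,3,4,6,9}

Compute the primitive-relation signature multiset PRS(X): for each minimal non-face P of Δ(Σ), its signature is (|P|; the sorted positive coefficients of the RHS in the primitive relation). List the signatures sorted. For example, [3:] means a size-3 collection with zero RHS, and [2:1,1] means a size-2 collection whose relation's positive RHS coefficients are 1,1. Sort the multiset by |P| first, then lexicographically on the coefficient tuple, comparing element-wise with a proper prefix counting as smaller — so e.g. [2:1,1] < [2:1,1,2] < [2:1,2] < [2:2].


10 minimal non-faces of Δ(Σ) (on 10 rays):

  • {2,3}:  v_{2} + v_{3} = 0 — sig = [2:]
  • {5,8}:  v_{5} + v_{8} = 0 — sig = [2:]
  • {2,7}:  v_{2} + v_{7} = v_{4} + v_{10} — sig = [2:1,1]
  • {5,9}:  v_{5} + v_{9} = v_{1} + v_{6} — sig = [2:1,1]
  • {7,9}:  v_{7} + v_{9} = v_{3} + v_{8} — sig = [2:1,1]
  • {1,6,7}:  v_{1} + v_{6} + v_{7} = v_{3} — sig = [3:1]
  • {1,6,8}:  v_{1} + v_{6} + v_{8} = v_{9} — sig = [3:1]
  • {3,4,10}:  v_{3} + v_{4} + v_{10} = v_{7} — sig = [3:1]
  • {4,9,10}:  v_{4} + v_{9} + v_{10} = v_{8} — sig = [3:1]
  • {1,4,6,10}:  v_{1} + v_{4} + v_{6} + v_{10} = 0 — sig = [4:]

Signatures (|P|; sorted positive RHS coefficients), sorted:
[[2:], [2:], [2:1,1], [2:1,1], [2:1,1], [3:1], [3:1], [3:1], [3:1], [4:]]


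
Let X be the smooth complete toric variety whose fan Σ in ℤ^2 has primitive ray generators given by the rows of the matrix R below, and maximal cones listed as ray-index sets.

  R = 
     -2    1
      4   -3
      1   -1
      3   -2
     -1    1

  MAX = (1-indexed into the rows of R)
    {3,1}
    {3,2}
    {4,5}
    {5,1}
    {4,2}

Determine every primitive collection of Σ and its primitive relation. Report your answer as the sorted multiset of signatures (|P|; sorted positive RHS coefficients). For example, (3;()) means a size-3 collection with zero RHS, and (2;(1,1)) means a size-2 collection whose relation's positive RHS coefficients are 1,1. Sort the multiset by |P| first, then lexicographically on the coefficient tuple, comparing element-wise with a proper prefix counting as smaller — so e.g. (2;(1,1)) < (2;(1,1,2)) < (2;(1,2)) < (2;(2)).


5 collections generate NE(X_Σ); each relation:

  P={3,5}:  v_{3} + v_{5} = 0 ; sig = (2;())
  P={1,4}:  v_{1} + v_{4} = v_{3} ; sig = (2;(1))
  P={2,5}:  v_{2} + v_{5} = v_{4} ; sig = (2;(1))
  P={3,4}:  v_{3} + v_{4} = v_{2} ; sig = (2;(1))
  P={1,2}:  v_{1} + v_{2} = 2·v_{3} ; sig = (2;(2))

Hence PRS(X_Σ) =
[(2;()), (2;(1)), (2;(1)), (2;(1)), (2;(2))]


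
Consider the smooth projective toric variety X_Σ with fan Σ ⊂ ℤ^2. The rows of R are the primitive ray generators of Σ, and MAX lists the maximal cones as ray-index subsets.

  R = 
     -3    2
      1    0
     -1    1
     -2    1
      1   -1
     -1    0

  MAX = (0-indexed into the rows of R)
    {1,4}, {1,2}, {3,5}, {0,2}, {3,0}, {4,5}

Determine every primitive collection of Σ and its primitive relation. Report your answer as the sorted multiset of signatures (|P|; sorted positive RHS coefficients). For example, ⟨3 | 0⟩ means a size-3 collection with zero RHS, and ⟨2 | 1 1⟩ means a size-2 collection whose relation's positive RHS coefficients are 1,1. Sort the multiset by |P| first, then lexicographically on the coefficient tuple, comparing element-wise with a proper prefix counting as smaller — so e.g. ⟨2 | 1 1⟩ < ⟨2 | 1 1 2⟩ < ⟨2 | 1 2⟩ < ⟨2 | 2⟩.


9 minimal non-faces of Δ(Σ) (on 6 rays):

  {1,5}:  v_{1} + v_{5} = 0  ⟹  sig = ⟨2 | 0⟩
  {2,4}:  v_{2} + v_{4} = 0  ⟹  sig = ⟨2 | 0⟩
  {0,4}:  v_{0} + v_{4} = v_{3}  ⟹  sig = ⟨2 | 1⟩
  {1,3}:  v_{1} + v_{3} = v_{2}  ⟹  sig = ⟨2 | 1⟩
  {2,3}:  v_{2} + v_{3} = v_{0}  ⟹  sig = ⟨2 | 1⟩
  {2,5}:  v_{2} + v_{5} = v_{3}  ⟹  sig = ⟨2 | 1⟩
  {3,4}:  v_{3} + v_{4} = v_{5}  ⟹  sig = ⟨2 | 1⟩
  {0,1}:  v_{0} + v_{1} = 2·v_{2}  ⟹  sig = ⟨2 | 2⟩
  {0,5}:  v_{0} + v_{5} = 2·v_{3}  ⟹  sig = ⟨2 | 2⟩

Hence PRS(X_Σ) =
[⟨2 | 0⟩, ⟨2 | 0⟩, ⟨2 | 1⟩, ⟨2 | 1⟩, ⟨2 | 1⟩, ⟨2 | 1⟩, ⟨2 | 1⟩, ⟨2 | 2⟩, ⟨2 | 2⟩]
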